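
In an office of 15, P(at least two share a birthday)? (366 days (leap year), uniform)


P(all different) = Π(366-i)/366 for i=0..14
= 0.747702
P(match) = 1 - 0.747702 = 0.252298

P ≈ 0.2523 ≈ 25.23%


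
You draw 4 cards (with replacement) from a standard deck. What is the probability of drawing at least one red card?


P(not a red card) = 26/52 = 1/2
P(none in 4 draws) = (1/2)^4 = 1/16
P(≥1 red card) = 1 - 1/16 = 15/16

P = 15/16 ≈ 93.75%


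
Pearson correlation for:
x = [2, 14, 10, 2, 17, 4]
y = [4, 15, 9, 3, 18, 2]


n=6, Σx=49, Σy=51, Σxy=628, Σx²=609, Σy²=659
r = (6×628 - 49×51)/√((6×609 - 49²)(6×659 - 51²))
= 1269/√(1253×1353) = 1269/√1695309 ≈ 1269/1302.0403 ≈ 0.9746

r ≈ 0.9746


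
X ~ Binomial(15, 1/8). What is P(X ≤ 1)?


P(X ≤ 1) = Σ P(X=i) for i=0..1
P(X=0) = 4747561509943/35184372088832
P(X=1) = 10173346092735/35184372088832
Sum = 7460453801339/17592186044416

P(X ≤ 1) = 7460453801339/17592186044416 ≈ 42.41%


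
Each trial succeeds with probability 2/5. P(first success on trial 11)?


Geometric: P(X=11) = (1-p)^(k-1)×p = (3/5)^10×2/5 = 118098/48828125

P(X=11) = 118098/48828125 ≈ 0.24%


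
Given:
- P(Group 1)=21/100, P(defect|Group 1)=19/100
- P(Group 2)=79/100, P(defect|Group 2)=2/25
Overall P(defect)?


P(B) = Σ P(B|Aᵢ)×P(Aᵢ)
  19/100×21/100 = 399/10000
  2/25×79/100 = 79/1250
Sum = 1031/10000

P(defect) = 1031/10000 ≈ 10.31%


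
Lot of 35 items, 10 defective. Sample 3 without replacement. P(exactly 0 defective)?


Hypergeometric: C(10,0)×C(25,3)/C(35,3)
= 1×2300/6545 = 460/1309

P(X=0) = 460/1309 ≈ 35.14%


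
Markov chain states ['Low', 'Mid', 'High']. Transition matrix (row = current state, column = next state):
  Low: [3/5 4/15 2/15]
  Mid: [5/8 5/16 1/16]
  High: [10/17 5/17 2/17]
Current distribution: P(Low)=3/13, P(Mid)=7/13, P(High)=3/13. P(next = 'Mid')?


P(next=Mid) = Σᵢ P(now=i)×P(i→Mid)
= 3/13×4/15 + 7/13×5/16 + 3/13×5/17
= 4/65 + 35/208 + 15/221 = 5263/17680

P = 5263/17680 ≈ 0.2977


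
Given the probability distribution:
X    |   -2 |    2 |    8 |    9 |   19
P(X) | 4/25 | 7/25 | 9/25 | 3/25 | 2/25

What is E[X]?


E[X] = Σ x·P(X=x)
= (-2)×(4/25) + (2)×(7/25) + (8)×(9/25) + (9)×(3/25) + (19)×(2/25)
= 143/25

E[X] = 143/25


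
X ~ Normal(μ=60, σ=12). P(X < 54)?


z = (54-60)/12 = -0.5
P(Z < -0.5) = 0.3085

P(X < 54) ≈ 0.3085


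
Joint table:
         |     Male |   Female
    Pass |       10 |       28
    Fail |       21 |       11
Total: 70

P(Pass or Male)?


P(Pass∨Male) = P(Pass) + P(Male) - P(Pass∧Male)
= (38 + 31 - 10)/70 = 59/70

P = 59/70 ≈ 84.29%


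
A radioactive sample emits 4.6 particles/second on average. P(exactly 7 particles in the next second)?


Poisson(λ=4.6): P(X=7) = e^(-λ)×λ^k/k!
= e^(-4.6) × 4.6^7 / 7!
≈ 0.01005183574 × 43581.7657216 / 5040 ≈ 0.086920

P(X=7) ≈ 0.086920 ≈ 8.69%


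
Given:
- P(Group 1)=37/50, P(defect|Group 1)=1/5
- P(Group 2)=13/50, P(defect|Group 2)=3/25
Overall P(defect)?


P(B) = Σ P(B|Aᵢ)×P(Aᵢ)
  1/5×37/50 = 37/250
  3/25×13/50 = 39/1250
Sum = 112/625

P(defect) = 112/625 ≈ 17.92%


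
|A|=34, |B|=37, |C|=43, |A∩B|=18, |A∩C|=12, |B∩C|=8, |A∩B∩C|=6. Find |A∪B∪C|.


|A∪B∪C| = 34+37+43-18-12-8+6 = 82

|A∪B∪C| = 82


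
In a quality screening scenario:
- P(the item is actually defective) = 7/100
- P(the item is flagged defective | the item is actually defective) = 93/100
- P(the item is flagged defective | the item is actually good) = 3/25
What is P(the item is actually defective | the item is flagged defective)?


Using Bayes' theorem:
P(A|B) = P(B|A)·P(A) / P(B)

P(the item is flagged defective) = 93/100 × 7/100 + 3/25 × 93/100
= 651/10000 + 279/2500 = 1767/10000

P(the item is actually defective|the item is flagged defective) = (651/10000) / (1767/10000) = 7/19

P(the item is actually defective|the item is flagged defective) = 7/19 ≈ 36.84%


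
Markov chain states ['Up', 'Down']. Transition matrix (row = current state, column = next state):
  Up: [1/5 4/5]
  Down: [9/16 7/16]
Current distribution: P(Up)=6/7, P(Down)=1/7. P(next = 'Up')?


P(next=Up) = Σᵢ P(now=i)×P(i→Up)
= 6/7×1/5 + 1/7×9/16
= 6/35 + 9/112 = 141/560

P = 141/560 ≈ 0.2518


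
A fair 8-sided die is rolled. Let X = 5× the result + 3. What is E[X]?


E[die] = (1+8)/2 = 9/2
E[X] = 5×9/2 + 3 = 51/2

E[X] = 51/2


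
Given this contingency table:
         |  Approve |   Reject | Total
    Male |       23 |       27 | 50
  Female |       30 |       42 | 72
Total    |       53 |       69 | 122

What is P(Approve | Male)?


P(Approve | Male) = 23/(23+27) = 23/50

P(Approve|Male) = 23/50 ≈ 46.00%


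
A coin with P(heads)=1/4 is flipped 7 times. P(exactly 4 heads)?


Binomial: P(X=4) = C(7,4)×p^4×(1-p)^3
= 35 × 1/256 × 27/64 = 945/16384

P(X=4) = 945/16384 ≈ 5.77%


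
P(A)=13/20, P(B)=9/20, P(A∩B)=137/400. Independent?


P(A)×P(B) = 117/400
P(A∩B) = 137/400
Not equal → NOT independent

No, not independent


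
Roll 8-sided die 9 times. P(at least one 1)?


P(no 1)^9 = (7/8)^9 = 40353607/134217728
P(≥1) = 1 - 40353607/134217728 = 93864121/134217728

P = 93864121/134217728 ≈ 69.93%


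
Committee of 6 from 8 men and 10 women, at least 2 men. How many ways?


Count by #men:
  2M,4W: C(8,2)×C(10,4)=5880
  3M,3W: C(8,3)×C(10,3)=6720
  4M,2W: C(8,4)×C(10,2)=3150
  5M,1W: C(8,5)×C(10,1)=560
  6M,0W: C(8,6)×C(10,0)=28
Total = 16338

16338


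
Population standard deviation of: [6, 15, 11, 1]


Mean = 33/4
  (6-33/4)²=81/16
  (15-33/4)²=729/16
  (11-33/4)²=121/16
  (1-33/4)²=841/16
Σ(x-μ)² = 443/4
σ² = (443/4)/4 = 443/16

σ = √(443/16) ≈ 5.2619


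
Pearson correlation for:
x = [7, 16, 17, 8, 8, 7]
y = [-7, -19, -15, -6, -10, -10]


n=6, Σx=63, Σy=-67, Σxy=-806, Σx²=771, Σy²=871
r = (6×(-806) - 63×(-67))/√((6×771 - 63²)(6×871 - (-67)²))
= -615/√(657×737) = -615/√484209 ≈ -615/695.8513 ≈ -0.8838

r ≈ -0.8838


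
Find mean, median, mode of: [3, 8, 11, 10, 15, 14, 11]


Sorted: [3, 8, 10, 11, 11, 14, 15]
Mean = 72/7
Median = 11
Freq: {3: 1, 8: 1, 11: 2, 10: 1, 15: 1, 14: 1}
Mode: [11]

Mean=72/7, Median=11, Mode=11


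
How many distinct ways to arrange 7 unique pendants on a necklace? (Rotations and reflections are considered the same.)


Free circular arrangements: rotations and reflections both identified.
(n-1)!/2 = 6!/2 = 720/2 = 360

360


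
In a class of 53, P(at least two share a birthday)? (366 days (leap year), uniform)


P(all different) = Π(366-i)/366 for i=0..52
= 0.019079
P(match) = 1 - 0.019079 = 0.980921

P ≈ 0.9809 ≈ 98.09%


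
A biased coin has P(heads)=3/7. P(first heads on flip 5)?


Geometric: P(X=5) = (1-p)^(k-1)×p = (4/7)^4×3/7 = 768/16807

P(X=5) = 768/16807 ≈ 4.57%


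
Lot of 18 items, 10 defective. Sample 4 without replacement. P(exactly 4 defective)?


Hypergeometric: C(10,4)×C(8,0)/C(18,4)
= 210×1/3060 = 7/102

P(X=4) = 7/102 ≈ 6.86%


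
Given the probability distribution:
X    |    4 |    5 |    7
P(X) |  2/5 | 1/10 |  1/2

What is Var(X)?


E[X] = 28/5
E[X²] = 167/5
Var(X) = E[X²] - (E[X])² = 167/5 - 784/25 = 51/25

Var(X) = 51/25 ≈ 2.0400


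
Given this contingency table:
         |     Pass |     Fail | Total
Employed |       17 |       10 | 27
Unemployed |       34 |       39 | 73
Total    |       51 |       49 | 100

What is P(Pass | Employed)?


P(Pass | Employed) = 17/(17+10) = 17/27

P(Pass|Employed) = 17/27 ≈ 62.96%


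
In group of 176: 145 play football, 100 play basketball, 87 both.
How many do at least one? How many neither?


|A∪B| = 145+100-87 = 158
Neither = 176-158 = 18

At least one: 158; Neither: 18


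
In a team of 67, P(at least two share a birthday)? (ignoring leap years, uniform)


P(all different) = Π(365-i)/365 for i=0..66
= 0.001560
P(match) = 1 - 0.001560 = 0.998440

P ≈ 0.9984 ≈ 99.84%


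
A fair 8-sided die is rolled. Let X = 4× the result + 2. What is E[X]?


E[die] = (1+8)/2 = 9/2
E[X] = 4×9/2 + 2 = 20

E[X] = 20


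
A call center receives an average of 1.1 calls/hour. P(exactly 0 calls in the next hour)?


Poisson(λ=1.1): P(X=0) = e^(-λ)×λ^k/k!
= e^(-1.1) × 1.1^0 / 0!
≈ 0.3328710837 × 1 / 1 ≈ 0.332871

P(X=0) ≈ 0.332871 ≈ 33.29%


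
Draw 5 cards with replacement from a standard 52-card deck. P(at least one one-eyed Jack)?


P(not a one-eyed Jack) = 50/52 = 25/26
P(none in 5 draws) = (25/26)^5 = 9765625/11881376
P(≥1 one-eyed Jack) = 1 - 9765625/11881376 = 2115751/11881376

P = 2115751/11881376 ≈ 17.81%


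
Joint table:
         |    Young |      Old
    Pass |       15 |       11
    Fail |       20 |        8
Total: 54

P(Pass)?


P(Pass) = (15+11)/54 = 26/54 = 13/27

P(Pass) = 13/27 ≈ 48.15%


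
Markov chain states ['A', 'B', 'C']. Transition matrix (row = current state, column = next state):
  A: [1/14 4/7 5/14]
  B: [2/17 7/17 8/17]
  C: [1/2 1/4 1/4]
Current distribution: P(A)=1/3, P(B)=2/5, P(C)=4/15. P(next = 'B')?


P(next=B) = Σᵢ P(now=i)×P(i→B)
= 1/3×4/7 + 2/5×7/17 + 4/15×1/4
= 4/21 + 14/85 + 1/15 = 251/595

P = 251/595 ≈ 0.4218


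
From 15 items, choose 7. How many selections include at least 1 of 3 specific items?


Complement: C(15,7) - C(12,7) = 6435 - 792 = 5643

5643


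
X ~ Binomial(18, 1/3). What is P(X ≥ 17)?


P(X ≥ 17) = Σ P(X=i) for i=17..18
P(X=17) = 4/43046721
P(X=18) = 1/387420489
Sum = 37/387420489

P(X ≥ 17) = 37/387420489 ≈ 0.00%


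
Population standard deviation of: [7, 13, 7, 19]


Mean = 46/4 = 23/2
  (7-23/2)²=81/4
  (13-23/2)²=9/4
  (7-23/2)²=81/4
  (19-23/2)²=225/4
Σ(x-μ)² = 99
σ² = 99/4

σ = √(99/4) ≈ 4.9749


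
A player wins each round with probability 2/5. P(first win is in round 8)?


Geometric: P(X=8) = (1-p)^(k-1)×p = (3/5)^7×2/5 = 4374/390625

P(X=8) = 4374/390625 ≈ 1.12%


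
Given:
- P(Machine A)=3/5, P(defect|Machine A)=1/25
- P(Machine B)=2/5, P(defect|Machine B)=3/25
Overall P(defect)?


P(B) = Σ P(B|Aᵢ)×P(Aᵢ)
  1/25×3/5 = 3/125
  3/25×2/5 = 6/125
Sum = 9/125

P(defect) = 9/125 ≈ 7.20%


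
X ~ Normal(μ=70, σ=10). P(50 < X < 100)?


z₁=(50-70)/10=-2.0, z₂=(100-70)/10=3.0
P = Φ(3.0) - Φ(-2.0) = 0.998650 - 0.022750 = 0.975900 ≈ 0.9759

P(50 < X < 100) ≈ 0.9759


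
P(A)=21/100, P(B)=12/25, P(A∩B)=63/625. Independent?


P(A)×P(B) = 63/625
P(A∩B) = 63/625
Equal ✓ → Independent

Yes, independent


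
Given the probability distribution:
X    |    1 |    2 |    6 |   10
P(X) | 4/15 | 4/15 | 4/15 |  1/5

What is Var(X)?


E[X] = 22/5
E[X²] = 464/15
Var(X) = E[X²] - (E[X])² = 464/15 - 484/25 = 868/75

Var(X) = 868/75 ≈ 11.5733


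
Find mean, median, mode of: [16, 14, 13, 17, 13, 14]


Sorted: [13, 13, 14, 14, 16, 17]
Mean = 87/6 = 29/2
Median = 14
Freq: {16: 1, 14: 2, 13: 2, 17: 1}
Mode: [13, 14]

Mean=29/2, Median=14, Mode=[13, 14]


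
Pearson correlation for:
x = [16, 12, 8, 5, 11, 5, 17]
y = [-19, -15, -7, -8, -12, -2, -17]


n=7, Σx=74, Σy=-80, Σxy=-1011, Σx²=924, Σy²=1136
r = (7×(-1011) - 74×(-80))/√((7×924 - 74²)(7×1136 - (-80)²))
= -1157/√(992×1552) = -1157/√1539584 ≈ -1157/1240.7997 ≈ -0.9325

r ≈ -0.9325


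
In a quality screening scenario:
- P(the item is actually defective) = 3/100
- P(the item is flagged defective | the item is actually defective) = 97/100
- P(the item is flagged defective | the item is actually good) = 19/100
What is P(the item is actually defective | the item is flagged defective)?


Using Bayes' theorem:
P(A|B) = P(B|A)·P(A) / P(B)

P(the item is flagged defective) = 97/100 × 3/100 + 19/100 × 97/100
= 291/10000 + 1843/10000 = 1067/5000

P(the item is actually defective|the item is flagged defective) = (291/10000) / (1067/5000) = 3/22

P(the item is actually defective|the item is flagged defective) = 3/22 ≈ 13.64%


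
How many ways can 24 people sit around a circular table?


Circular arrangements of 24 distinct objects: fix one position to break rotational symmetry.
(n-1)! = 23! = 25852016738884976640000

25852016738884976640000


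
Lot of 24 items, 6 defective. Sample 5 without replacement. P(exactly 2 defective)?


Hypergeometric: C(6,2)×C(18,3)/C(24,5)
= 15×816/42504 = 510/1771

P(X=2) = 510/1771 ≈ 28.80%


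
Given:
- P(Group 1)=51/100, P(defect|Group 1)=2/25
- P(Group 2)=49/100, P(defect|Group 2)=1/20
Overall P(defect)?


P(B) = Σ P(B|Aᵢ)×P(Aᵢ)
  2/25×51/100 = 51/1250
  1/20×49/100 = 49/2000
Sum = 653/10000

P(defect) = 653/10000 ≈ 6.53%


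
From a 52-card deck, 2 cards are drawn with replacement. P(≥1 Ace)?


P(not a Ace) = 48/52 = 12/13
P(none in 2 draws) = (12/13)^2 = 144/169
P(≥1 Ace) = 1 - 144/169 = 25/169

P = 25/169 ≈ 14.79%


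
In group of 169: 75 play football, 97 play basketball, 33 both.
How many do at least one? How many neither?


|A∪B| = 75+97-33 = 139
Neither = 169-139 = 30

At least one: 139; Neither: 30


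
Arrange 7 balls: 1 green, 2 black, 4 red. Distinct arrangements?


7!/(1!×2!×4!) = 105

105


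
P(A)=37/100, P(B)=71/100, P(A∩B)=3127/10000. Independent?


P(A)×P(B) = 2627/10000
P(A∩B) = 3127/10000
Not equal → NOT independent

No, not independent


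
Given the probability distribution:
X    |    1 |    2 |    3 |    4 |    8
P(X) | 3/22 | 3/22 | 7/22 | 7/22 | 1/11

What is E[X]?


E[X] = Σ x·P(X=x)
= (1)×(3/22) + (2)×(3/22) + (3)×(7/22) + (4)×(7/22) + (8)×(1/11)
= 37/11

E[X] = 37/11


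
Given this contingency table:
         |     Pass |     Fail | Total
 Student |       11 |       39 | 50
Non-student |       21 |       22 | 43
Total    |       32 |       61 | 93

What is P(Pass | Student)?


P(Pass | Student) = 11/(11+39) = 11/50

P(Pass|Student) = 11/50 ≈ 22.00%


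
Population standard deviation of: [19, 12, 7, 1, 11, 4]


Mean = 54/6 = 9
  (19-9)²=100
  (12-9)²=9
  (7-9)²=4
  (1-9)²=64
  (11-9)²=4
  (4-9)²=25
Σ(x-μ)² = 206
σ² = 206/6 = 103/3

σ = √(103/3) ≈ 5.8595


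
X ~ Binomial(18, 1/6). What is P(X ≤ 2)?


P(X ≤ 2) = Σ P(X=i) for i=0..2
P(X=0) = 3814697265625/101559956668416
P(X=1) = 762939453125/5642219814912
P(X=2) = 2593994140625/11284439629824
Sum = 10223388671875/25389989167104

P(X ≤ 2) = 10223388671875/25389989167104 ≈ 40.27%


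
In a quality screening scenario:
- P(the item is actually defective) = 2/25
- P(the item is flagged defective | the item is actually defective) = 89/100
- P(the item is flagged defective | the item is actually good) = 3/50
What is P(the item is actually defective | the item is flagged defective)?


Using Bayes' theorem:
P(A|B) = P(B|A)·P(A) / P(B)

P(the item is flagged defective) = 89/100 × 2/25 + 3/50 × 23/25
= 89/1250 + 69/1250 = 79/625

P(the item is actually defective|the item is flagged defective) = (89/1250) / (79/625) = 89/158

P(the item is actually defective|the item is flagged defective) = 89/158 ≈ 56.33%


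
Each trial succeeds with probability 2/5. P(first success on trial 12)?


Geometric: P(X=12) = (1-p)^(k-1)×p = (3/5)^11×2/5 = 354294/244140625

P(X=12) = 354294/244140625 ≈ 0.15%


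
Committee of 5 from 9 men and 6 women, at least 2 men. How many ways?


Count by #men:
  2M,3W: C(9,2)×C(6,3)=720
  3M,2W: C(9,3)×C(6,2)=1260
  4M,1W: C(9,4)×C(6,1)=756
  5M,0W: C(9,5)×C(6,0)=126
Total = 2862

2862


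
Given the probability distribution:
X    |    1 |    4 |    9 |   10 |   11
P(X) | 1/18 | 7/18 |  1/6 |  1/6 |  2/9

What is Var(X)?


E[X] = 65/9
E[X²] = 190/3
Var(X) = E[X²] - (E[X])² = 190/3 - 4225/81 = 905/81

Var(X) = 905/81 ≈ 11.1728


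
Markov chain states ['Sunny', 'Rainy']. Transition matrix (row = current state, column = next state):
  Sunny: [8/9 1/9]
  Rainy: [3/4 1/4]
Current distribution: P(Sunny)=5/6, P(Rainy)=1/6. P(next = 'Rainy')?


P(next=Rainy) = Σᵢ P(now=i)×P(i→Rainy)
= 5/6×1/9 + 1/6×1/4
= 5/54 + 1/24 = 29/216

P = 29/216 ≈ 0.1343


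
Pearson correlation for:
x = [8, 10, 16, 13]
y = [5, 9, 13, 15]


n=4, Σx=47, Σy=42, Σxy=533, Σx²=589, Σy²=500
r = (4×533 - 47×42)/√((4×589 - 47²)(4×500 - 42²))
= 158/√(147×236) = 158/√34692 ≈ 158/186.2579 ≈ 0.8483

r ≈ 0.8483


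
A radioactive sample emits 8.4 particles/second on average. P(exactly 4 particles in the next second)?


Poisson(λ=8.4): P(X=4) = e^(-λ)×λ^k/k!
= e^(-8.4) × 8.4^4 / 4!
≈ 0.0002248673242 × 4978.7136 / 24 ≈ 0.046648

P(X=4) ≈ 0.046648 ≈ 4.66%


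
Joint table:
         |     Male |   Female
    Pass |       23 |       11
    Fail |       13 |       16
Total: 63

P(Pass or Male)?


P(Pass∨Male) = P(Pass) + P(Male) - P(Pass∧Male)
= (34 + 36 - 23)/63 = 47/63

P = 47/63 ≈ 74.60%


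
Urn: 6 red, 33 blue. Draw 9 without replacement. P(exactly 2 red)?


Hypergeometric: C(6,2)×C(33,7)/C(39,9)
= 15×4272048/211915132 = 46980/155363

P(X=2) = 46980/155363 ≈ 30.24%


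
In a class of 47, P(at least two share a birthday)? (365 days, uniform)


P(all different) = Π(365-i)/365 for i=0..46
= 0.045226
P(match) = 1 - 0.045226 = 0.954774

P ≈ 0.9548 ≈ 95.48%


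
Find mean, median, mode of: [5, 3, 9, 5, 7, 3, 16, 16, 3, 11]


Sorted: [3, 3, 3, 5, 5, 7, 9, 11, 16, 16]
Mean = 78/10 = 39/5
Median = 6
Freq: {5: 2, 3: 3, 9: 1, 7: 1, 16: 2, 11: 1}
Mode: [3]

Mean=39/5, Median=6, Mode=3


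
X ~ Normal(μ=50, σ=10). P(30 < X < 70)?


z₁=(30-50)/10=-2.0, z₂=(70-50)/10=2.0
P = Φ(2.0) - Φ(-2.0) = 0.977250 - 0.022750 = 0.954500 ≈ 0.9545

P(30 < X < 70) ≈ 0.9545


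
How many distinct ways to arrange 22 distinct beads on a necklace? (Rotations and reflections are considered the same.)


Free circular arrangements: rotations and reflections both identified.
(n-1)!/2 = 21!/2 = 51090942171709440000/2 = 25545471085854720000

25545471085854720000


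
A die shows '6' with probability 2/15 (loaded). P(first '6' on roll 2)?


Geometric: P(X=2) = (1-p)^(k-1)×p = (13/15)^1×2/15 = 26/225

P(X=2) = 26/225 ≈ 11.56%


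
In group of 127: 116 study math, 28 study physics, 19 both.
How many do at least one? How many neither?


|A∪B| = 116+28-19 = 125
Neither = 127-125 = 2

At least one: 125; Neither: 2


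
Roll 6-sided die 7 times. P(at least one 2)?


P(no 2)^7 = (5/6)^7 = 78125/279936
P(≥1) = 1 - 78125/279936 = 201811/279936

P = 201811/279936 ≈ 72.09%


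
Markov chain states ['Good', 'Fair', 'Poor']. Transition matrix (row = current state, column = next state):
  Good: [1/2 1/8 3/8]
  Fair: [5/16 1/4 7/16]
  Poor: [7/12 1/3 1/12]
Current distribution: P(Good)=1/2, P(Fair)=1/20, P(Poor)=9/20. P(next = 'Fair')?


P(next=Fair) = Σᵢ P(now=i)×P(i→Fair)
= 1/2×1/8 + 1/20×1/4 + 9/20×1/3
= 1/16 + 1/80 + 3/20 = 9/40

P = 9/40 ≈ 0.2250


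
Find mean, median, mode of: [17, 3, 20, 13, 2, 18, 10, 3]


Sorted: [2, 3, 3, 10, 13, 17, 18, 20]
Mean = 86/8 = 43/4
Median = 23/2
Freq: {17: 1, 3: 2, 20: 1, 13: 1, 2: 1, 18: 1, 10: 1}
Mode: [3]

Mean=43/4, Median=23/2, Mode=3


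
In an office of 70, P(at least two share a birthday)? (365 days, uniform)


P(all different) = Π(365-i)/365 for i=0..69
= 0.000840
P(match) = 1 - 0.000840 = 0.999160

P ≈ 0.9992 ≈ 99.92%


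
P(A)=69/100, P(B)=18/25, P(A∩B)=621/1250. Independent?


P(A)×P(B) = 621/1250
P(A∩B) = 621/1250
Equal ✓ → Independent

Yes, independent


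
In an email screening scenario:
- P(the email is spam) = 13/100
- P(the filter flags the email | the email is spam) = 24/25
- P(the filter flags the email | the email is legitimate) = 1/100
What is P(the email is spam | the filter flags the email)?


Using Bayes' theorem:
P(A|B) = P(B|A)·P(A) / P(B)

P(the filter flags the email) = 24/25 × 13/100 + 1/100 × 87/100
= 78/625 + 87/10000 = 267/2000

P(the email is spam|the filter flags the email) = (78/625) / (267/2000) = 416/445

P(the email is spam|the filter flags the email) = 416/445 ≈ 93.48%


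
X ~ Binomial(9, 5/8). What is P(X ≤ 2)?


P(X ≤ 2) = Σ P(X=i) for i=0..2
P(X=0) = 19683/134217728
P(X=1) = 295245/134217728
P(X=2) = 492075/33554432
Sum = 570807/33554432

P(X ≤ 2) = 570807/33554432 ≈ 1.70%


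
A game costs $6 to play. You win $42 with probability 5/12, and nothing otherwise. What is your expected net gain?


E[gain] = (42-6)×5/12 + (-6)×7/12
= 15 - 7/2 = 23/2

Expected net gain = $23/2 ≈ $11.50


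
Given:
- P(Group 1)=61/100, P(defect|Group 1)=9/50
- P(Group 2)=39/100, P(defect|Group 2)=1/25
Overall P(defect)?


P(B) = Σ P(B|Aᵢ)×P(Aᵢ)
  9/50×61/100 = 549/5000
  1/25×39/100 = 39/2500
Sum = 627/5000

P(defect) = 627/5000 ≈ 12.54%


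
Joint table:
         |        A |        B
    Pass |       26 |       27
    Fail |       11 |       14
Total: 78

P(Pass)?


P(Pass) = (26+27)/78 = 53/78

P(Pass) = 53/78 ≈ 67.95%


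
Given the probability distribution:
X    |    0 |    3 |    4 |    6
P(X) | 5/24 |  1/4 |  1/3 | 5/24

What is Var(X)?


E[X] = 10/3
E[X²] = 181/12
Var(X) = E[X²] - (E[X])² = 181/12 - 100/9 = 143/36

Var(X) = 143/36 ≈ 3.9722


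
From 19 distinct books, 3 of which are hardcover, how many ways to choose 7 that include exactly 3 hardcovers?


Choose 3 of the 3 hardcovers and 4 of the other 16 books:
C(3,3)×C(16,4) = 1×1820 = 1820

1820


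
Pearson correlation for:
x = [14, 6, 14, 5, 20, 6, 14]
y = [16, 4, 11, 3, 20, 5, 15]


n=7, Σx=79, Σy=74, Σxy=1057, Σx²=1085, Σy²=1052
r = (7×1057 - 79×74)/√((7×1085 - 79²)(7×1052 - 74²))
= 1553/√(1354×1888) = 1553/√2556352 ≈ 1553/1598.8596 ≈ 0.9713

r ≈ 0.9713


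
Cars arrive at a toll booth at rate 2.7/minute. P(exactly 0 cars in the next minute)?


Poisson(λ=2.7): P(X=0) = e^(-λ)×λ^k/k!
= e^(-2.7) × 2.7^0 / 0!
≈ 0.06720551274 × 1 / 1 ≈ 0.067206

P(X=0) ≈ 0.067206 ≈ 6.72%


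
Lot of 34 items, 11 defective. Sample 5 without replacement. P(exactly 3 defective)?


Hypergeometric: C(11,3)×C(23,2)/C(34,5)
= 165×253/278256 = 1265/8432

P(X=3) = 1265/8432 ≈ 15.00%


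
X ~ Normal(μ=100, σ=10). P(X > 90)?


z = (90-100)/10 = -1.0
P(X > 90) = 1 - P(Z ≤ -1.0) = 1 - 0.1587 = 0.8413

P(X > 90) ≈ 0.8413


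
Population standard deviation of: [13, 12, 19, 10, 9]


Mean = 63/5
  (13-63/5)²=4/25
  (12-63/5)²=9/25
  (19-63/5)²=1024/25
  (10-63/5)²=169/25
  (9-63/5)²=324/25
Σ(x-μ)² = 306/5
σ² = (306/5)/5 = 306/25

σ = √(306/25) ≈ 3.4986


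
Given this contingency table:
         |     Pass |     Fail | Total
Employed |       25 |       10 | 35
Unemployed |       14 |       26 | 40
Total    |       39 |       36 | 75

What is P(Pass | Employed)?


P(Pass | Employed) = 25/(25+10) = 25/35 = 5/7

P(Pass|Employed) = 5/7 ≈ 71.43%


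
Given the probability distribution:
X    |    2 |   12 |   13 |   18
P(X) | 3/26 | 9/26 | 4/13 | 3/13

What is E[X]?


E[X] = Σ x·P(X=x)
= (2)×(3/26) + (12)×(9/26) + (13)×(4/13) + (18)×(3/13)
= 163/13

E[X] = 163/13


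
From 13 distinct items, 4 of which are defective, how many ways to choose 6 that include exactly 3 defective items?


Choose 3 of the 4 defective items and 3 of the other 9 items:
C(4,3)×C(9,3) = 4×84 = 336

336


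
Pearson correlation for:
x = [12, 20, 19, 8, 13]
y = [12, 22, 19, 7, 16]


n=5, Σx=72, Σy=76, Σxy=1209, Σx²=1138, Σy²=1294
r = (5×1209 - 72×76)/√((5×1138 - 72²)(5×1294 - 76²))
= 573/√(506×694) = 573/√351164 ≈ 573/592.5909 ≈ 0.9669

r ≈ 0.9669


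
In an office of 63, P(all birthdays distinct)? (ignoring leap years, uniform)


P(all different) = Π(365-i)/365 for i=0..62
= (365/365)×(364/365)×...×(303/365)
= 0.003396

P ≈ 0.0034 ≈ 0.34%


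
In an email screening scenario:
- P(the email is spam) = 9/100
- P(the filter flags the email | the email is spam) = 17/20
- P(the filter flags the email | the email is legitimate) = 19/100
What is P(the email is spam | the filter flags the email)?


Using Bayes' theorem:
P(A|B) = P(B|A)·P(A) / P(B)

P(the filter flags the email) = 17/20 × 9/100 + 19/100 × 91/100
= 153/2000 + 1729/10000 = 1247/5000

P(the email is spam|the filter flags the email) = (153/2000) / (1247/5000) = 765/2494

P(the email is spam|the filter flags the email) = 765/2494 ≈ 30.67%


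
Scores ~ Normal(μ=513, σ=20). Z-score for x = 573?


z = (x - μ)/σ = (573 - 513)/20 = 3.0

z = 3.0


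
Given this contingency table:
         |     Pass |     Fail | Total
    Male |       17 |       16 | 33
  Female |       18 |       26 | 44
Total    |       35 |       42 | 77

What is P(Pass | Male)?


P(Pass | Male) = 17/(17+16) = 17/33

P(Pass|Male) = 17/33 ≈ 51.52%


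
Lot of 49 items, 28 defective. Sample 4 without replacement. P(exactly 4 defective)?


Hypergeometric: C(28,4)×C(21,0)/C(49,4)
= 20475×1/211876 = 2925/30268

P(X=4) = 2925/30268 ≈ 9.66%


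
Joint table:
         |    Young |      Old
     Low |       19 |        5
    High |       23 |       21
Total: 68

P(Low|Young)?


P(Low|Young) = 19/(19+23) = 19/42

P = 19/42 ≈ 45.24%


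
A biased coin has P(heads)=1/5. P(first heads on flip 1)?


Geometric: P(X=1) = (1-p)^(k-1)×p = (4/5)^0×1/5 = 1/5

P(X=1) = 1/5 ≈ 20.00%


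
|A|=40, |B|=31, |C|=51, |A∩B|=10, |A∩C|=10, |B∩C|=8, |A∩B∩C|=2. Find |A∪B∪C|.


|A∪B∪C| = 40+31+51-10-10-8+2 = 96

|A∪B∪C| = 96


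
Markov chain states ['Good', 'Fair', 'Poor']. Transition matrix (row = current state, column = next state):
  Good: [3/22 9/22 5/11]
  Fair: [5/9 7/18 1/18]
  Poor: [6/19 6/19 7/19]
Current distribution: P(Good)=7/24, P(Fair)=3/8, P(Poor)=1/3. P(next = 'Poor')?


P(next=Poor) = Σᵢ P(now=i)×P(i→Poor)
= 7/24×5/11 + 3/8×1/18 + 1/3×7/19
= 35/264 + 1/48 + 7/57 = 2771/10032

P = 2771/10032 ≈ 0.2762


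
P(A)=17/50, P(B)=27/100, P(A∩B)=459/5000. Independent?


P(A)×P(B) = 459/5000
P(A∩B) = 459/5000
Equal ✓ → Independent

Yes, independent


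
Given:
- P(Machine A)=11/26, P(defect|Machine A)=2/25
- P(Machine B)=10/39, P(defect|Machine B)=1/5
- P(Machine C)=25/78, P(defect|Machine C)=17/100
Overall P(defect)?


P(B) = Σ P(B|Aᵢ)×P(Aᵢ)
  2/25×11/26 = 11/325
  1/5×10/39 = 2/39
  17/100×25/78 = 17/312
Sum = 363/2600

P(defect) = 363/2600 ≈ 13.96%


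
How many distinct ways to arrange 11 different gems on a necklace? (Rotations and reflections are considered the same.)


Free circular arrangements: rotations and reflections both identified.
(n-1)!/2 = 10!/2 = 3628800/2 = 1814400

1814400


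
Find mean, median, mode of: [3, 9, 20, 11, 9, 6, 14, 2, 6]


Sorted: [2, 3, 6, 6, 9, 9, 11, 14, 20]
Mean = 80/9
Median = 9
Freq: {3: 1, 9: 2, 20: 1, 11: 1, 6: 2, 14: 1, 2: 1}
Mode: [6, 9]

Mean=80/9, Median=9, Mode=[6, 9]


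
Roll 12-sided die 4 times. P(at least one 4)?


P(no 4)^4 = (11/12)^4 = 14641/20736
P(≥1) = 1 - 14641/20736 = 6095/20736

P = 6095/20736 ≈ 29.39%


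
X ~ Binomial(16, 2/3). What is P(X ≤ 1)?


P(X ≤ 1) = Σ P(X=i) for i=0..1
P(X=0) = 1/43046721
P(X=1) = 32/43046721
Sum = 11/14348907

P(X ≤ 1) = 11/14348907 ≈ 0.00%


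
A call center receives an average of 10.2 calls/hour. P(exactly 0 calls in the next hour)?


Poisson(λ=10.2): P(X=0) = e^(-λ)×λ^k/k!
= e^(-10.2) × 10.2^0 / 0!
≈ 3.717031868e-05 × 1 / 1 ≈ 0.000037

P(X=0) ≈ 0.000037 ≈ 0.00%


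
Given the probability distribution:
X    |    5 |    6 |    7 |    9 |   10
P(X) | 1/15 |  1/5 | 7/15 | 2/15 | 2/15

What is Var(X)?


E[X] = 22/3
E[X²] = 838/15
Var(X) = E[X²] - (E[X])² = 838/15 - 484/9 = 94/45

Var(X) = 94/45 ≈ 2.0889


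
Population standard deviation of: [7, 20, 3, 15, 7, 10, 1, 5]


Mean = 68/8 = 17/2
  (7-17/2)²=9/4
  (20-17/2)²=529/4
  (3-17/2)²=121/4
  (15-17/2)²=169/4
  (7-17/2)²=9/4
  (10-17/2)²=9/4
  (1-17/2)²=225/4
  (5-17/2)²=49/4
Σ(x-μ)² = 280
σ² = 280/8 = 35

σ = √(35) ≈ 5.9161


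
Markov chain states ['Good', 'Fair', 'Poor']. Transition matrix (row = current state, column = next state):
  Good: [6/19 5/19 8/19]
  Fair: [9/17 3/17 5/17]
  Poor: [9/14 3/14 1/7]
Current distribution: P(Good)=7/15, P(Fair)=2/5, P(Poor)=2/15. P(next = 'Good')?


P(next=Good) = Σᵢ P(now=i)×P(i→Good)
= 7/15×6/19 + 2/5×9/17 + 2/15×9/14
= 14/95 + 18/85 + 3/35 = 5029/11305

P = 5029/11305 ≈ 0.4448


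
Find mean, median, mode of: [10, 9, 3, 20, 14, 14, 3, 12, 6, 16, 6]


Sorted: [3, 3, 6, 6, 9, 10, 12, 14, 14, 16, 20]
Mean = 113/11
Median = 10
Freq: {10: 1, 9: 1, 3: 2, 20: 1, 14: 2, 12: 1, 6: 2, 16: 1}
Mode: [3, 6, 14]

Mean=113/11, Median=10, Mode=[3, 6, 14]


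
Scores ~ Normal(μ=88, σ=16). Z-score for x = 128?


z = (x - μ)/σ = (128 - 88)/16 = 2.5

z = 2.5


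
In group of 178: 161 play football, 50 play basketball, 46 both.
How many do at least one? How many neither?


|A∪B| = 161+50-46 = 165
Neither = 178-165 = 13

At least one: 165; Neither: 13


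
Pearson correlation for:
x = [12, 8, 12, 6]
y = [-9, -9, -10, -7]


n=4, Σx=38, Σy=-35, Σxy=-342, Σx²=388, Σy²=311
r = (4×(-342) - 38×(-35))/√((4×388 - 38²)(4×311 - (-35)²))
= -38/√(108×19) = -38/√2052 ≈ -38/45.2990 ≈ -0.8389

r ≈ -0.8389


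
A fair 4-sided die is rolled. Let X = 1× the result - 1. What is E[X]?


E[die] = (1+4)/2 = 5/2
E[X] = 1×5/2 - 1 = 3/2

E[X] = 3/2


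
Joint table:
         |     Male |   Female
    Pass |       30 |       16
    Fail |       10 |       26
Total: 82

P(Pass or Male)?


P(Pass∨Male) = P(Pass) + P(Male) - P(Pass∧Male)
= (46 + 40 - 30)/82 = 56/82 = 28/41

P = 28/41 ≈ 68.29%


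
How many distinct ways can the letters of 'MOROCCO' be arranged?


Letters: 7, freq: {'M': 1, 'O': 3, 'R': 1, 'C': 2}
7!/(1!×3!×1!×2!) = 5040/12 = 420

420


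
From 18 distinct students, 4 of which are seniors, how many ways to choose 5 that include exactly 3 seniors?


Choose 3 of the 4 seniors and 2 of the other 14 students:
C(4,3)×C(14,2) = 4×91 = 364

364


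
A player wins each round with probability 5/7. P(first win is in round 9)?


Geometric: P(X=9) = (1-p)^(k-1)×p = (2/7)^8×5/7 = 1280/40353607

P(X=9) = 1280/40353607 ≈ 0.00%


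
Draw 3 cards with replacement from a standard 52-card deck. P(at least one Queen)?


P(not a Queen) = 48/52 = 12/13
P(none in 3 draws) = (12/13)^3 = 1728/2197
P(≥1 Queen) = 1 - 1728/2197 = 469/2197

P = 469/2197 ≈ 21.35%


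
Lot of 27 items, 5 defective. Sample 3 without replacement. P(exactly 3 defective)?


Hypergeometric: C(5,3)×C(22,0)/C(27,3)
= 10×1/2925 = 2/585

P(X=3) = 2/585 ≈ 0.34%


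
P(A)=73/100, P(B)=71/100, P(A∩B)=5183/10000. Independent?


P(A)×P(B) = 5183/10000
P(A∩B) = 5183/10000
Equal ✓ → Independent

Yes, independent


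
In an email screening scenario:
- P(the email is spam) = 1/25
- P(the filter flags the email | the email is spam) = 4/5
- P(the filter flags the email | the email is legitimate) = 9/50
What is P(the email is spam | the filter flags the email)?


Using Bayes' theorem:
P(A|B) = P(B|A)·P(A) / P(B)

P(the filter flags the email) = 4/5 × 1/25 + 9/50 × 24/25
= 4/125 + 108/625 = 128/625

P(the email is spam|the filter flags the email) = (4/125) / (128/625) = 5/32

P(the email is spam|the filter flags the email) = 5/32 ≈ 15.62%


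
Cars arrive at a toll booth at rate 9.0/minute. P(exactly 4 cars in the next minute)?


Poisson(λ=9.0): P(X=4) = e^(-λ)×λ^k/k!
= e^(-9.0) × 9.0^4 / 4!
≈ 0.0001234098041 × 6561 / 24 ≈ 0.033737

P(X=4) ≈ 0.033737 ≈ 3.37%


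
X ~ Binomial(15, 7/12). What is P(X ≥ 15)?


P(X ≥ 15) = Σ P(X=i) for i=15..15
P(X=15) = 4747561509943/15407021574586368
Sum = 4747561509943/15407021574586368

P(X ≥ 15) = 4747561509943/15407021574586368 ≈ 0.03%


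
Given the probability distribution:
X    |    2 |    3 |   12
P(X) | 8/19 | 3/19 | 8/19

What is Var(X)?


E[X] = 121/19
E[X²] = 1211/19
Var(X) = E[X²] - (E[X])² = 1211/19 - 14641/361 = 8368/361

Var(X) = 8368/361 ≈ 23.1801


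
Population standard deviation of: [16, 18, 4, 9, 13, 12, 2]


Mean = 74/7
  (16-74/7)²=1444/49
  (18-74/7)²=2704/49
  (4-74/7)²=2116/49
  (9-74/7)²=121/49
  (13-74/7)²=289/49
  (12-74/7)²=100/49
  (2-74/7)²=3600/49
Σ(x-μ)² = 1482/7
σ² = (1482/7)/7 = 1482/49

σ = √(1482/49) ≈ 5.4995


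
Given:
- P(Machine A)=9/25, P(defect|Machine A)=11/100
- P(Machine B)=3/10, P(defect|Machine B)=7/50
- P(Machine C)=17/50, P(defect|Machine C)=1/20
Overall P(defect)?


P(B) = Σ P(B|Aᵢ)×P(Aᵢ)
  11/100×9/25 = 99/2500
  7/50×3/10 = 21/500
  1/20×17/50 = 17/1000
Sum = 493/5000

P(defect) = 493/5000 ≈ 9.86%


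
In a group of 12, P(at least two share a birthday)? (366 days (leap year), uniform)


P(all different) = Π(366-i)/366 for i=0..11
= 0.833396
P(match) = 1 - 0.833396 = 0.166604

P ≈ 0.1666 ≈ 16.66%


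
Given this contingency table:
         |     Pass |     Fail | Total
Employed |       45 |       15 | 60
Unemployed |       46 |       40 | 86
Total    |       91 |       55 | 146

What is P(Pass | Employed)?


P(Pass | Employed) = 45/(45+15) = 45/60 = 3/4

P(Pass|Employed) = 3/4 ≈ 75.00%


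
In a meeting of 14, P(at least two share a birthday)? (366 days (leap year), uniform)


P(all different) = Π(366-i)/366 for i=0..13
= 0.777440
P(match) = 1 - 0.777440 = 0.222560

P ≈ 0.2226 ≈ 22.26%


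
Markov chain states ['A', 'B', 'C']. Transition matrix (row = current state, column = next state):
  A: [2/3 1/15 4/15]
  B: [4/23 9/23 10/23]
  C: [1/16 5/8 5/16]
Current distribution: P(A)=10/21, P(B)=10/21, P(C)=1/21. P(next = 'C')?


P(next=C) = Σᵢ P(now=i)×P(i→C)
= 10/21×4/15 + 10/21×10/23 + 1/21×5/16
= 8/63 + 100/483 + 5/336 = 8089/23184

P = 8089/23184 ≈ 0.3489


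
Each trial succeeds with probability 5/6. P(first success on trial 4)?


Geometric: P(X=4) = (1-p)^(k-1)×p = (1/6)^3×5/6 = 5/1296

P(X=4) = 5/1296 ≈ 0.39%


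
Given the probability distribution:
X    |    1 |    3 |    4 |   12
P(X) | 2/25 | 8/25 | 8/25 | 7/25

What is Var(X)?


E[X] = 142/25
E[X²] = 242/5
Var(X) = E[X²] - (E[X])² = 242/5 - 20164/625 = 10086/625

Var(X) = 10086/625 ≈ 16.1376


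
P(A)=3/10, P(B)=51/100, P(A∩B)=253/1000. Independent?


P(A)×P(B) = 153/1000
P(A∩B) = 253/1000
Not equal → NOT independent

No, not independent


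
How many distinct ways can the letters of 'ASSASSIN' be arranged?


Letters: 8, freq: {'A': 2, 'S': 4, 'I': 1, 'N': 1}
8!/(2!×4!×1!×1!) = 40320/48 = 840

840


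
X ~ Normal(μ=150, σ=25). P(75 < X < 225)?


z₁=(75-150)/25=-3.0, z₂=(225-150)/25=3.0
P = Φ(3.0) - Φ(-3.0) = 0.998650 - 0.001350 = 0.997300 ≈ 0.9973

P(75 < X < 225) ≈ 0.9973


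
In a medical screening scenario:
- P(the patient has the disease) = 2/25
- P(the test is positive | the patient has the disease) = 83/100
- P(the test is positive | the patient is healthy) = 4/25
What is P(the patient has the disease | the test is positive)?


Using Bayes' theorem:
P(A|B) = P(B|A)·P(A) / P(B)

P(the test is positive) = 83/100 × 2/25 + 4/25 × 23/25
= 83/1250 + 92/625 = 267/1250

P(the patient has the disease|the test is positive) = (83/1250) / (267/1250) = 83/267

P(the patient has the disease|the test is positive) = 83/267 ≈ 31.09%


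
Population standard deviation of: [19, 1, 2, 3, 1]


Mean = 26/5
  (19-26/5)²=4761/25
  (1-26/5)²=441/25
  (2-26/5)²=256/25
  (3-26/5)²=121/25
  (1-26/5)²=441/25
Σ(x-μ)² = 1204/5
σ² = (1204/5)/5 = 1204/25

σ = √(1204/25) ≈ 6.9397


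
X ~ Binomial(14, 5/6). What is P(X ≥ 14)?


P(X ≥ 14) = Σ P(X=i) for i=14..14
P(X=14) = 6103515625/78364164096
Sum = 6103515625/78364164096

P(X ≥ 14) = 6103515625/78364164096 ≈ 7.79%


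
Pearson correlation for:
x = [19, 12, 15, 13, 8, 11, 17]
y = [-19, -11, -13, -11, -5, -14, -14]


n=7, Σx=95, Σy=-87, Σxy=-1263, Σx²=1373, Σy²=1189
r = (7×(-1263) - 95×(-87))/√((7×1373 - 95²)(7×1189 - (-87)²))
= -576/√(586×754) = -576/√441844 ≈ -576/664.7135 ≈ -0.8665

r ≈ -0.8665


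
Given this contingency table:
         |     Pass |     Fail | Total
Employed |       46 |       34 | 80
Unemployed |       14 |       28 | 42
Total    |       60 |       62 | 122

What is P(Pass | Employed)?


P(Pass | Employed) = 46/(46+34) = 46/80 = 23/40

P(Pass|Employed) = 23/40 ≈ 57.50%


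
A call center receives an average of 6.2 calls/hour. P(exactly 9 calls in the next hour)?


Poisson(λ=6.2): P(X=9) = e^(-λ)×λ^k/k!
= e^(-6.2) × 6.2^9 / 9!
≈ 0.002029430636 × 13537086.5463 / 362880 ≈ 0.075707

P(X=9) ≈ 0.075707 ≈ 7.57%


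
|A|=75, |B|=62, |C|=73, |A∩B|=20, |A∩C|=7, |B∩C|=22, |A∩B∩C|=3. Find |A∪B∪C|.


|A∪B∪C| = 75+62+73-20-7-22+3 = 164

|A∪B∪C| = 164


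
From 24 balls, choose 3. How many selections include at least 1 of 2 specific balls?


Complement: C(24,3) - C(22,3) = 2024 - 1540 = 484

484


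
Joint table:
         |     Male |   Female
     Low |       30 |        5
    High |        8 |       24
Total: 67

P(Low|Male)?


P(Low|Male) = 30/(30+8) = 30/38 = 15/19

P = 15/19 ≈ 78.95%


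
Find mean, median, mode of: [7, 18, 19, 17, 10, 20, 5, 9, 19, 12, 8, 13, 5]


Sorted: [5, 5, 7, 8, 9, 10, 12, 13, 17, 18, 19, 19, 20]
Mean = 162/13
Median = 12
Freq: {7: 1, 18: 1, 19: 2, 17: 1, 10: 1, 20: 1, 5: 2, 9: 1, 12: 1, 8: 1, 13: 1}
Mode: [5, 19]

Mean=162/13, Median=12, Mode=[5, 19]


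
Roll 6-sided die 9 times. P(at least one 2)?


P(no 2)^9 = (5/6)^9 = 1953125/10077696
P(≥1) = 1 - 1953125/10077696 = 8124571/10077696

P = 8124571/10077696 ≈ 80.62%


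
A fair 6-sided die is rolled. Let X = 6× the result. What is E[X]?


E[die] = (1+6)/2 = 7/2
E[X] = 6 × 7/2 = 21

E[X] = 21


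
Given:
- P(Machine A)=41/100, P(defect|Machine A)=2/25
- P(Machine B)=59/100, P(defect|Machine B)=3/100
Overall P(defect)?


P(B) = Σ P(B|Aᵢ)×P(Aᵢ)
  2/25×41/100 = 41/1250
  3/100×59/100 = 177/10000
Sum = 101/2000

P(defect) = 101/2000 ≈ 5.05%


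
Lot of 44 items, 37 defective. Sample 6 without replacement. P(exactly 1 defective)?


Hypergeometric: C(37,1)×C(7,5)/C(44,6)
= 37×21/7059052 = 111/1008436

P(X=1) = 111/1008436 ≈ 0.01%


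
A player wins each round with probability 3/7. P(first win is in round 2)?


Geometric: P(X=2) = (1-p)^(k-1)×p = (4/7)^1×3/7 = 12/49

P(X=2) = 12/49 ≈ 24.49%


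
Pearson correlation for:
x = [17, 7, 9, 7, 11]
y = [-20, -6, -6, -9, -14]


n=5, Σx=51, Σy=-55, Σxy=-653, Σx²=589, Σy²=749
r = (5×(-653) - 51×(-55))/√((5×589 - 51²)(5×749 - (-55)²))
= -460/√(344×720) = -460/√247680 ≈ -460/497.6746 ≈ -0.9243

r ≈ -0.9243


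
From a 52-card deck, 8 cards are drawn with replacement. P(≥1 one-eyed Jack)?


P(not a one-eyed Jack) = 50/52 = 25/26
P(none in 8 draws) = (25/26)^8 = 152587890625/208827064576
P(≥1 one-eyed Jack) = 1 - 152587890625/208827064576 = 56239173951/208827064576

P = 56239173951/208827064576 ≈ 26.93%


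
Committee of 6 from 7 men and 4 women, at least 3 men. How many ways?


Count by #men:
  3M,3W: C(7,3)×C(4,3)=140
  4M,2W: C(7,4)×C(4,2)=210
  5M,1W: C(7,5)×C(4,1)=84
  6M,0W: C(7,6)×C(4,0)=7
Total = 441

441


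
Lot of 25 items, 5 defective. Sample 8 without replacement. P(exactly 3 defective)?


Hypergeometric: C(5,3)×C(20,5)/C(25,8)
= 10×15504/1081575 = 544/3795

P(X=3) = 544/3795 ≈ 14.33%


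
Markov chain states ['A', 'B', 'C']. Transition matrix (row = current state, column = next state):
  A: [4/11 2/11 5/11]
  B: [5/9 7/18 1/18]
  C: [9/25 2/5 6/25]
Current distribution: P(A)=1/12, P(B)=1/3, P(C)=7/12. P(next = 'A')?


P(next=A) = Σᵢ P(now=i)×P(i→A)
= 1/12×4/11 + 1/3×5/9 + 7/12×9/25
= 1/33 + 5/27 + 21/100 = 12637/29700

P = 12637/29700 ≈ 0.4255
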